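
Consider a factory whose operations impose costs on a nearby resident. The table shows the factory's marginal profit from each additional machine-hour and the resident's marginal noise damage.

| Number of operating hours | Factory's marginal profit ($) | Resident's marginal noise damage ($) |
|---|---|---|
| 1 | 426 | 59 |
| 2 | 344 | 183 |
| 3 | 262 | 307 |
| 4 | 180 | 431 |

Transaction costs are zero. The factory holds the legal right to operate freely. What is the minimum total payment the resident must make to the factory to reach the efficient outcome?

Left alone the factory would choose level 4 (marginal profit stays positive).
Efficient level: k* = 2 (marginal profit ≥ marginal noise damage through 2).
The resident must at least cover the factory's forgone profit from cutting 4→2: 262 + 180 = 442.

$442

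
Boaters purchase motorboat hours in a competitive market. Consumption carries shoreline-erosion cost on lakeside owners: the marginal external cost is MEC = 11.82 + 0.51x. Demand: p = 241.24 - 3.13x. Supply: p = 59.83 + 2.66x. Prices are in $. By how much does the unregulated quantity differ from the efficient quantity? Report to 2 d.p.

4.41 units

Market equilibrium (private): 59.83 + 2.66x = 241.24 - 3.13x → x_m = 31.3316.
Social marginal benefit = demand − MEC = 229.42 - 3.64x.
Set SMB = MC: 229.42 - 3.64x = 59.83 + 2.66x → x* = 26.9190.
Gap = |31.3316 − 26.9190| = 4.4126.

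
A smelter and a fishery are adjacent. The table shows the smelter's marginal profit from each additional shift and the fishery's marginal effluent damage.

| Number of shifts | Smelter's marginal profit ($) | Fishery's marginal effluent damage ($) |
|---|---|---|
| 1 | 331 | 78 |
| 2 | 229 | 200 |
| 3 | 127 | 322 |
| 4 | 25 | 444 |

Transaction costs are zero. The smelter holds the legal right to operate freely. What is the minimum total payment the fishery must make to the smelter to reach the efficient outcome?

$152

Left alone the smelter would choose level 4 (marginal profit stays positive).
Efficient level: k* = 2 (marginal profit ≥ marginal effluent damage through 2).
The fishery must at least cover the smelter's forgone profit from cutting 4→2: 127 + 25 = 152.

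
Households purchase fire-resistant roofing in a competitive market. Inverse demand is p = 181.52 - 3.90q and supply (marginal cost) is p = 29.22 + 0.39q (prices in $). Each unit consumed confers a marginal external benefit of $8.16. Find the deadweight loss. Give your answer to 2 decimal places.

DWL = $7.76

Market equilibrium (private): 29.22 + 0.39q = 181.52 - 3.90q → q_m = 35.5012.
Social marginal benefit = demand + MEB = 189.68 - 3.90q.
Set SMB = MC: 189.68 - 3.90q = 29.22 + 0.39q → q* = 37.4033.
The loss is the area between SMB and MC from q* to q_m; with linear curves that's a triangle of height MEB(q_m).
DWL = ½ × 1.9021 × 8.1600 = 7.7606.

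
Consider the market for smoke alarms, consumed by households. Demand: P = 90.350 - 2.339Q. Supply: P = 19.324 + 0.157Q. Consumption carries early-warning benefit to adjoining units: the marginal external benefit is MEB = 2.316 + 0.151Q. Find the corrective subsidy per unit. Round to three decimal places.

subsidy = 7.039 per unit

Social marginal benefit = demand + MEB = 92.666 - 2.188Q.
Set SMB = MC: 92.666 - 2.188Q = 19.324 + 0.157Q → Q* = 31.2759.
The Pigouvian subsidy equals MEB at Q*: 2.316 + 0.151×31.2759 = 7.0387.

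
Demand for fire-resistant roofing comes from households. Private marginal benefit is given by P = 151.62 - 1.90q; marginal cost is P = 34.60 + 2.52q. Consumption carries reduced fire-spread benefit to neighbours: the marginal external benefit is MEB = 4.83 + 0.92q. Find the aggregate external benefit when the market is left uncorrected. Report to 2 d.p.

450.30

Market equilibrium (private): 34.60 + 2.52q = 151.62 - 1.90q → q_m = 26.4751.
Total external benefit = ∫₀^{q_m} (4.83 + 0.92q) dq = 4.83×26.4751 + ½×0.92×26.4751² = 450.3030.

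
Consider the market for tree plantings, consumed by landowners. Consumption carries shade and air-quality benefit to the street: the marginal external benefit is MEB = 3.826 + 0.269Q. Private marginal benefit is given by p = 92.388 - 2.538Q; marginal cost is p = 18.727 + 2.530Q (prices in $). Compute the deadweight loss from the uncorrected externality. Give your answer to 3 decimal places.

DWL = $6.235

Market equilibrium (private): 18.727 + 2.530Q = 92.388 - 2.538Q → Q_m = 14.5345.
Social marginal benefit = demand + MEB = 96.214 - 2.269Q.
Set SMB = MC: 96.214 - 2.269Q = 18.727 + 2.530Q → Q* = 16.1465.
Height of the DWL triangle at Q_m is SMB(Q_m) − MC(Q_m) = MEB(Q_m) = 7.7358.
DWL = ½ × 1.6120 × 7.7358 = 6.2351.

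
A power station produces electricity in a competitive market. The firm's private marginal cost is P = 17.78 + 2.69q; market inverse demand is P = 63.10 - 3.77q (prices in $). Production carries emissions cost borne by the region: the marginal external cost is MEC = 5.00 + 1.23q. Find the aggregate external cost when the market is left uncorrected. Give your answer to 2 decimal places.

$65.35

Market equilibrium (private): 17.78 + 2.69q = 63.10 - 3.77q → q_m = 7.0155.
Total external cost = ∫₀^{q_m} (5.00 + 1.23q) dq = 5.00×7.0155 + ½×1.23×7.0155² = 65.3461.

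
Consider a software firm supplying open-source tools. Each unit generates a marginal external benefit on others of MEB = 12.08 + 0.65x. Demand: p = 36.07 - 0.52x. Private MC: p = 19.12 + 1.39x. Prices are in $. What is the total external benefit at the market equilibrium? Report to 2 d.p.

Market equilibrium (private): 19.12 + 1.39x = 36.07 - 0.52x → x_m = 8.8743.
Total external benefit = ∫₀^{x_m} (12.08 + 0.65x) dx = 12.08×8.8743 + ½×0.65×8.8743² = 132.7963.

$132.80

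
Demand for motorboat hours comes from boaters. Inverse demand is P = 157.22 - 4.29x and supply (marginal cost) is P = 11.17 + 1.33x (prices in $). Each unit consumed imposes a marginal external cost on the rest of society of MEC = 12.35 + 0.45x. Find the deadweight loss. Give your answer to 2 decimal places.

Market equilibrium (private): 11.17 + 1.33x = 157.22 - 4.29x → x_m = 25.9875.
Social marginal benefit = demand − MEC = 144.87 - 4.74x.
Set SMB = MC: 144.87 - 4.74x = 11.17 + 1.33x → x* = 22.0264.
Height of the DWL triangle at x_m is MC(x_m) − SMB(x_m) = MEC(x_m) = 24.0444.
DWL = ½ × 3.9611 × 24.0444 = 47.6211.

DWL = $47.62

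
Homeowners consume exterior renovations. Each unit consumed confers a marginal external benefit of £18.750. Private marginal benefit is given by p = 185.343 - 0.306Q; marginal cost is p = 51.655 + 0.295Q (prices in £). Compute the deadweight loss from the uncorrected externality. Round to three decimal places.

DWL = £292.481

Market equilibrium (private): 51.655 + 0.295Q = 185.343 - 0.306Q → Q_m = 222.4426.
Social marginal benefit = demand + MEB = 204.093 - 0.306Q.
Set SMB = MC: 204.093 - 0.306Q = 51.655 + 0.295Q → Q* = 253.6406.
Between Q* and Q_m the wedge SMB − MC runs linearly from 0 to MEB(Q_m), so the loss is a triangle.
DWL = ½ × 31.1980 × 18.7500 = 292.4813.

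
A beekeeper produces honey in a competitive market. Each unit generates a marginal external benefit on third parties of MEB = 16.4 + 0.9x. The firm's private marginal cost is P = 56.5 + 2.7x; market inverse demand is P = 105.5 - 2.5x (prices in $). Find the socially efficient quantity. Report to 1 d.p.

x* = 15.2

Social marginal cost = private MC − MEB = 40.1 + 1.8x.
Set SMC = demand: 40.1 + 1.8x = 105.5 - 2.5x → x* = 15.2093.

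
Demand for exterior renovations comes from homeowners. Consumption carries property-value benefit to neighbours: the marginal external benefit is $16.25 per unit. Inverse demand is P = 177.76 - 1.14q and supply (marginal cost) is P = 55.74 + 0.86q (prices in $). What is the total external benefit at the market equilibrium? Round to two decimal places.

Market equilibrium (private): 55.74 + 0.86q = 177.76 - 1.14q → q_m = 61.0100.
Total external benefit = MEB × q_m = 16.25 × 61.0100 = 991.4125.

$991.41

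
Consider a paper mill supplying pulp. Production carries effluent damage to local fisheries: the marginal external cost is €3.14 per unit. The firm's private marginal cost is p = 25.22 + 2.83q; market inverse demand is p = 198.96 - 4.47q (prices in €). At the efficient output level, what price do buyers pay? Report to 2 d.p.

P = €94.50

Social marginal cost = private MC + MEC = 28.36 + 2.83q.
Set SMC = demand: 28.36 + 2.83q = 198.96 - 4.47q → q* = 23.3699.
Consumer price on the demand curve at q*: 198.96 − 4.47×23.3699 = 94.4965.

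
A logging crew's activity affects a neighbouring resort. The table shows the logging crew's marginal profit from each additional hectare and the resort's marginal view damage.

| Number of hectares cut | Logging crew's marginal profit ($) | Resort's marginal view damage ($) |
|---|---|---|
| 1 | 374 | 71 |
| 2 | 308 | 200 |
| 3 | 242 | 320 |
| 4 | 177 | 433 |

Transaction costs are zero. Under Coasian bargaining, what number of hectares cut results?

Bargaining reaches the level where marginal profit last exceeds marginal view damage.
That holds through level 2 (308 ≥ 200) but not at 3 (242 < 320).

2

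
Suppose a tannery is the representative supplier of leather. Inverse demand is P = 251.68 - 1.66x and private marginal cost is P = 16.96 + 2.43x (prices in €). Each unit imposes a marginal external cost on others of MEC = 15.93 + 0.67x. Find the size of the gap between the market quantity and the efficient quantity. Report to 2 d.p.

11.42 units

Market equilibrium (private): 16.96 + 2.43x = 251.68 - 1.66x → x_m = 57.3888.
Social marginal cost = private MC + MEC = 32.89 + 3.10x.
Set SMC = demand: 32.89 + 3.10x = 251.68 - 1.66x → x* = 45.9643.
Gap = |57.3888 − 45.9643| = 11.4245.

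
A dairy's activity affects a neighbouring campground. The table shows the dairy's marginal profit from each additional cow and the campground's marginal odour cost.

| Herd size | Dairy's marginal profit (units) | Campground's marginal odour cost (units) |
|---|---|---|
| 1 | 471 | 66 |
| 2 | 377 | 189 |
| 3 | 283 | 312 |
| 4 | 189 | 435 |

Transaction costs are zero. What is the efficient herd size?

2

Bargaining reaches the level where marginal profit last exceeds marginal odour cost.
That holds through level 2 (377 ≥ 189) but not at 3 (283 < 312).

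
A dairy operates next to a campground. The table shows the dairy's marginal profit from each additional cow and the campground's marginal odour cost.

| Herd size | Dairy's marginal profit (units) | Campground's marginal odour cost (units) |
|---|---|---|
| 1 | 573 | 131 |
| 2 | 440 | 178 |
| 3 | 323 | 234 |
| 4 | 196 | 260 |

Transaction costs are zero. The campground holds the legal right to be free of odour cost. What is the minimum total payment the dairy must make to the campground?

Efficient level: marginal profit ≥ marginal odour cost through level 3, so k* = 3.
With the campground holding the right, the dairy must at least compensate total damage at k*: 131 + 178 + 234 = 543.

543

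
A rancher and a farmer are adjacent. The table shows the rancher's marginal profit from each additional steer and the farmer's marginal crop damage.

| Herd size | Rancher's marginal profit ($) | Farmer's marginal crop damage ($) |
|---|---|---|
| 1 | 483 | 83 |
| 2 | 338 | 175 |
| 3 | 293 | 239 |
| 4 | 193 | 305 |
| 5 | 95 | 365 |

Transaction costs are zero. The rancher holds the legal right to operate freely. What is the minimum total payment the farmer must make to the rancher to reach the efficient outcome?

$288

Left alone the rancher would choose level 5 (marginal profit stays positive).
Efficient level: k* = 3 (marginal profit ≥ marginal crop damage through 3).
The farmer must at least cover the rancher's forgone profit from cutting 5→3: 193 + 95 = 288.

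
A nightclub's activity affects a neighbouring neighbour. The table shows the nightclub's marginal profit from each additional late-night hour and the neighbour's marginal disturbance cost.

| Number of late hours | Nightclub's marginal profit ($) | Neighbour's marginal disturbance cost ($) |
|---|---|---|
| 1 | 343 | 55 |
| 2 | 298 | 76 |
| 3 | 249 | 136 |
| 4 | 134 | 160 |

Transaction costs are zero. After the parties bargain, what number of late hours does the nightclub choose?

3

Bargaining reaches the level where marginal profit last exceeds marginal disturbance cost.
That holds through level 3 (249 ≥ 136) but not at 4 (134 < 160).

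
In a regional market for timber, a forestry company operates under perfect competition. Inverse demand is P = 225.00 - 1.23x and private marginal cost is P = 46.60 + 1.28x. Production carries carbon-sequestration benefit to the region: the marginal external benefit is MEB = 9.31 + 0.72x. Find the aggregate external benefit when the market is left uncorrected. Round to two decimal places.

Market equilibrium (private): 46.60 + 1.28x = 225.00 - 1.23x → x_m = 71.0757.
Total external benefit = ∫₀^{x_m} (9.31 + 0.72x) dx = 9.31×71.0757 + ½×0.72×71.0757² = 2480.3466.

2480.35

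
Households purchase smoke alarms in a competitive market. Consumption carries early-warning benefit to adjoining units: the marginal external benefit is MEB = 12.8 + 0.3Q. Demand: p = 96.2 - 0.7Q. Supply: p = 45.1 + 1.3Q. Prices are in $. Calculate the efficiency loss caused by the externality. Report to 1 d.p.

Market equilibrium (private): 45.1 + 1.3Q = 96.2 - 0.7Q → Q_m = 25.5500.
Social marginal benefit = demand + MEB = 109.0 - 0.4Q.
Set SMB = MC: 109.0 - 0.4Q = 45.1 + 1.3Q → Q* = 37.5882.
The welfare-loss triangle has base |Q_m − Q*| and height MEB(Q_m) (the vertical gap between SMB and MC is zero at Q* and MEB at Q_m).
DWL = ½ × 12.0382 × 20.4650 = 123.1809.

DWL = $123.2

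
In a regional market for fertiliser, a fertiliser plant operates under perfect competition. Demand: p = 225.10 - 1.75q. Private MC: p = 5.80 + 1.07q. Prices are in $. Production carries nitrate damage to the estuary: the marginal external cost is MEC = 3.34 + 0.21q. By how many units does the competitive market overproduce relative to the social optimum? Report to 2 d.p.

Market equilibrium (private): 5.80 + 1.07q = 225.10 - 1.75q → q_m = 77.7660.
Social marginal cost = private MC + MEC = 9.14 + 1.28q.
Set SMC = demand: 9.14 + 1.28q = 225.10 - 1.75q → q* = 71.2739.
Gap = |77.7660 − 71.2739| = 6.4921.

6.49 units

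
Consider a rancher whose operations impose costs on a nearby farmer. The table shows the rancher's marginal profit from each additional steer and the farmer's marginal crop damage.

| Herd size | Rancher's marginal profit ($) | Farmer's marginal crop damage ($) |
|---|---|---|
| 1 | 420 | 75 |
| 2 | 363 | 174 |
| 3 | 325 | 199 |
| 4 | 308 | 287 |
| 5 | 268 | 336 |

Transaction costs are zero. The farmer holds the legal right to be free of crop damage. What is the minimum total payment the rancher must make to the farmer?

$735

Efficient level: marginal profit ≥ marginal crop damage through level 4, so k* = 4.
With the farmer holding the right, the rancher must at least compensate total damage at k*: 75 + 174 + 199 + 287 = 735.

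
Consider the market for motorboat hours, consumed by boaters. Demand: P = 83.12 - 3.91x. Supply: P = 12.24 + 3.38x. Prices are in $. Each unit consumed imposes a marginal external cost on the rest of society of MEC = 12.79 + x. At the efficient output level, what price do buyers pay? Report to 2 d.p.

P = $55.72

Social marginal benefit = demand − MEC = 70.33 - 4.91x.
Set SMB = MC: 70.33 - 4.91x = 12.24 + 3.38x → x* = 7.0072.
Consumer price on the demand curve at x*: 83.12 − 3.91×7.0072 = 55.7218.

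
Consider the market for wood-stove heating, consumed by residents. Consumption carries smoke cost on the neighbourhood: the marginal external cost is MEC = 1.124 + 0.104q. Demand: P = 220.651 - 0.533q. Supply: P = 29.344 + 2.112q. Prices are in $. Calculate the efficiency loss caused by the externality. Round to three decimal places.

Market equilibrium (private): 29.344 + 2.112q = 220.651 - 0.533q → q_m = 72.3278.
Social marginal benefit = demand − MEC = 219.527 - 0.637q.
Set SMB = MC: 219.527 - 0.637q = 29.344 + 2.112q → q* = 69.1826.
The welfare-loss triangle has base |q_m − q*| and height MEC(q_m) (the vertical gap between SMB and MC is zero at q* and MEC at q_m).
DWL = ½ × 3.1452 × 8.6461 = 13.5969.

DWL = $13.597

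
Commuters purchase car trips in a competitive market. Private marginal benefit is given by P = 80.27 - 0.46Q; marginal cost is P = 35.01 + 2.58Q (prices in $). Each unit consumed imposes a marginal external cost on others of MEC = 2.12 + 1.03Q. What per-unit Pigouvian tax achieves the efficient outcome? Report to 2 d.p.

Social marginal benefit = demand − MEC = 78.15 - 1.49Q.
Set SMB = MC: 78.15 - 1.49Q = 35.01 + 2.58Q → Q* = 10.5995.
The Pigouvian tax equals MEC at Q*: 2.12 + 1.03×10.5995 = 13.0375.

tax = $13.04 per unit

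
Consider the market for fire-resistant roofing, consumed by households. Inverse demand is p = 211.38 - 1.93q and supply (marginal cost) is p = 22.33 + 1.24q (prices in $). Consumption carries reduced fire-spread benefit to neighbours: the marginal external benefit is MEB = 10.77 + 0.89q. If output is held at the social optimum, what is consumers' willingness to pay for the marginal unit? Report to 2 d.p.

Social marginal benefit = demand + MEB = 222.15 - 1.04q.
Set SMB = MC: 222.15 - 1.04q = 22.33 + 1.24q → q* = 87.6404.
Consumer price on the demand curve at q*: 211.38 − 1.93×87.6404 = 42.2340.

P = $42.23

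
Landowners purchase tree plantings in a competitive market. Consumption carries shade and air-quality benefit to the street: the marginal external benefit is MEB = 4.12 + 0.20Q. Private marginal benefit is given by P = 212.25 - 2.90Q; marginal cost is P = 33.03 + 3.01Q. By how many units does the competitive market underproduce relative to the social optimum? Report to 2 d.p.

1.78 units

Market equilibrium (private): 33.03 + 3.01Q = 212.25 - 2.90Q → Q_m = 30.3249.
Social marginal benefit = demand + MEB = 216.37 - 2.70Q.
Set SMB = MC: 216.37 - 2.70Q = 33.03 + 3.01Q → Q* = 32.1086.
Gap = |30.3249 − 32.1086| = 1.7837.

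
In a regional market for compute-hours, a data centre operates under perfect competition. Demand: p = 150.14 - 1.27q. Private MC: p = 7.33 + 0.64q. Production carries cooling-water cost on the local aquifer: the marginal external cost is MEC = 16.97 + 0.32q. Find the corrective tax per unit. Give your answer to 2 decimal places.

Social marginal cost = private MC + MEC = 24.30 + 0.96q.
Set SMC = demand: 24.30 + 0.96q = 150.14 - 1.27q → q* = 56.4305.
The Pigouvian tax equals MEC at q*: 16.97 + 0.32×56.4305 = 35.0278.

tax = 35.03 per unit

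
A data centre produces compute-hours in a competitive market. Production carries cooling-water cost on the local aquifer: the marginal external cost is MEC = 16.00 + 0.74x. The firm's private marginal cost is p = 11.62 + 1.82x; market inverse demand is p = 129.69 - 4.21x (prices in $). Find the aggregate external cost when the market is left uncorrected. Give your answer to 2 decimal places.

$455.14

Market equilibrium (private): 11.62 + 1.82x = 129.69 - 4.21x → x_m = 19.5804.
Total external cost = ∫₀^{x_m} (16.00 + 0.74x) dx = 16.00×19.5804 + ½×0.74×19.5804² = 455.1415.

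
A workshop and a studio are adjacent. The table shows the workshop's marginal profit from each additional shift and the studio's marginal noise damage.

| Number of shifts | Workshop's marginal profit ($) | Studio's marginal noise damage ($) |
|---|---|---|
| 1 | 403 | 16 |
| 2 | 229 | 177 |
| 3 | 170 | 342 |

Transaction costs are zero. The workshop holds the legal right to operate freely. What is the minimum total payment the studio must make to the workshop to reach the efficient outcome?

$170

Left alone the workshop would choose level 3 (marginal profit stays positive).
Efficient level: k* = 2 (marginal profit ≥ marginal noise damage through 2).
The studio must at least cover the workshop's forgone profit from cutting 3→2: 170 = 170.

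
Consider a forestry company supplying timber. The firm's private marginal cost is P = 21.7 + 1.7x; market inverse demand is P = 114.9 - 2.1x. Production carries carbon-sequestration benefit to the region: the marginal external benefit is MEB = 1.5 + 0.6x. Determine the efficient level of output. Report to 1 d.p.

Social marginal cost = private MC − MEB = 20.2 + 1.1x.
Set SMC = demand: 20.2 + 1.1x = 114.9 - 2.1x → x* = 29.5938.

x* = 29.6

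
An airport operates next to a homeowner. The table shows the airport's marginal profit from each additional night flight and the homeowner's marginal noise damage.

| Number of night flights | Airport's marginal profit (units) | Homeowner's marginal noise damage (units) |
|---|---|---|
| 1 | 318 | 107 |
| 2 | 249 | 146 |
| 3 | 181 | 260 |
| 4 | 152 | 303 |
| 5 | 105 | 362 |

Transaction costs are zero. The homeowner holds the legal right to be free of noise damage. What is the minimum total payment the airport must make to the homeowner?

Efficient level: marginal profit ≥ marginal noise damage through level 2, so k* = 2.
With the homeowner holding the right, the airport must at least compensate total damage at k*: 107 + 146 = 253.

253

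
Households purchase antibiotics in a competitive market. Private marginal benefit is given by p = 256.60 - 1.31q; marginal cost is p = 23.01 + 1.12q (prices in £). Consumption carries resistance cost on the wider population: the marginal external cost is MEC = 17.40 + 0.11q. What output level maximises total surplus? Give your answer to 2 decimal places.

Social marginal benefit = demand − MEC = 239.20 - 1.42q.
Set SMB = MC: 239.20 - 1.42q = 23.01 + 1.12q → q* = 85.1142.

q* = 85.11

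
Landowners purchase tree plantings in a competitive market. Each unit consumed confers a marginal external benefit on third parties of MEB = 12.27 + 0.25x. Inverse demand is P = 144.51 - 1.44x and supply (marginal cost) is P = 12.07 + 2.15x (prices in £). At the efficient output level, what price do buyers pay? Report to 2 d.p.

Social marginal benefit = demand + MEB = 156.78 - 1.19x.
Set SMB = MC: 156.78 - 1.19x = 12.07 + 2.15x → x* = 43.3263.
Consumer price on the demand curve at x*: 144.51 − 1.44×43.3263 = 82.1201.

P = £82.12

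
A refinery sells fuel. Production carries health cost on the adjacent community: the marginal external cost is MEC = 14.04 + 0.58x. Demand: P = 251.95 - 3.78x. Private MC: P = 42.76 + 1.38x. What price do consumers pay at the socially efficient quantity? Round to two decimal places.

P = 123.44

Social marginal cost = private MC + MEC = 56.80 + 1.96x.
Set SMC = demand: 56.80 + 1.96x = 251.95 - 3.78x → x* = 33.9983.
Consumer price on the demand curve at x*: 251.95 − 3.78×33.9983 = 123.4364.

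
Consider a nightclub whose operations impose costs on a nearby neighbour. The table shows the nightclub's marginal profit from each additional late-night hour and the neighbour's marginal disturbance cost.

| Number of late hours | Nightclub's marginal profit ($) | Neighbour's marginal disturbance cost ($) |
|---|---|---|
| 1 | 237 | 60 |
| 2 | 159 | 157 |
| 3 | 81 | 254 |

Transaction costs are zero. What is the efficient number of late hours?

Bargaining reaches the level where marginal profit last exceeds marginal disturbance cost.
That holds through level 2 (159 ≥ 157) but not at 3 (81 < 254).

2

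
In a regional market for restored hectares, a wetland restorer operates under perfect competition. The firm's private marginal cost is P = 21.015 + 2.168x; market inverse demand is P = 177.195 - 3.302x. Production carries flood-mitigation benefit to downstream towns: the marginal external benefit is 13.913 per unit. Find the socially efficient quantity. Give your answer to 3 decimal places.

Social marginal cost = private MC − MEB = 7.102 + 2.168x.
Set SMC = demand: 7.102 + 2.168x = 177.195 - 3.302x → x* = 31.0956.

x* = 31.096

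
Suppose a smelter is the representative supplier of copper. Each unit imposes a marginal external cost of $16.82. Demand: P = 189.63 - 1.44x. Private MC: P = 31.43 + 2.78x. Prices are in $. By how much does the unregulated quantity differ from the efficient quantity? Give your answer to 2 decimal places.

3.99 units

Market equilibrium (private): 31.43 + 2.78x = 189.63 - 1.44x → x_m = 37.4882.
Social marginal cost = private MC + MEC = 48.25 + 2.78x.
Set SMC = demand: 48.25 + 2.78x = 189.63 - 1.44x → x* = 33.5024.
Gap = |37.4882 − 33.5024| = 3.9858.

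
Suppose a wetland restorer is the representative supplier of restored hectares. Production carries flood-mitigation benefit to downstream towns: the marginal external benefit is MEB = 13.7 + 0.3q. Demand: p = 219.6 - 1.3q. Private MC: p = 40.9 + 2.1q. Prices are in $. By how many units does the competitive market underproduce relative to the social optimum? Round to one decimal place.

9.5 units

Market equilibrium (private): 40.9 + 2.1q = 219.6 - 1.3q → q_m = 52.5588.
Social marginal cost = private MC − MEB = 27.2 + 1.8q.
Set SMC = demand: 27.2 + 1.8q = 219.6 - 1.3q → q* = 62.0645.
Gap = |52.5588 − 62.0645| = 9.5057.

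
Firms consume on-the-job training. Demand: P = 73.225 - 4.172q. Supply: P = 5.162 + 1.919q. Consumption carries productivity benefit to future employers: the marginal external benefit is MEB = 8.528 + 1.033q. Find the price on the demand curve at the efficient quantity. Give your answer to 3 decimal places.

P = 10.050

Social marginal benefit = demand + MEB = 81.753 - 3.139q.
Set SMB = MC: 81.753 - 3.139q = 5.162 + 1.919q → q* = 15.1425.
Consumer price on the demand curve at q*: 73.225 − 4.172×15.1425 = 10.0505.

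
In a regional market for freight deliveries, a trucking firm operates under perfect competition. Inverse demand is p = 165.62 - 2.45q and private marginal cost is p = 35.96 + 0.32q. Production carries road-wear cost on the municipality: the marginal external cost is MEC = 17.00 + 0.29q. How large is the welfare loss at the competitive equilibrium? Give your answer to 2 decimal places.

DWL = 152.75

Market equilibrium (private): 35.96 + 0.32q = 165.62 - 2.45q → q_m = 46.8087.
Social marginal cost = private MC + MEC = 52.96 + 0.61q.
Set SMC = demand: 52.96 + 0.61q = 165.62 - 2.45q → q* = 36.8170.
The loss is the area between SMC and demand from q* to q_m; with linear curves that's a triangle of height MEC(q_m).
DWL = ½ × 9.9917 × 30.5745 = 152.7456.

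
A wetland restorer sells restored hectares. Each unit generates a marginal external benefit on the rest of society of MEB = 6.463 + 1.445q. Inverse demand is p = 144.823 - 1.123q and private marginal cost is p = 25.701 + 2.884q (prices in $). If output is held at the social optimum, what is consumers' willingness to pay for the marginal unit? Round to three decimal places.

Social marginal cost = private MC − MEB = 19.238 + 1.439q.
Set SMC = demand: 19.238 + 1.439q = 144.823 - 1.123q → q* = 49.0183.
Consumer price on the demand curve at q*: 144.823 − 1.123×49.0183 = 89.7754.

P = $89.775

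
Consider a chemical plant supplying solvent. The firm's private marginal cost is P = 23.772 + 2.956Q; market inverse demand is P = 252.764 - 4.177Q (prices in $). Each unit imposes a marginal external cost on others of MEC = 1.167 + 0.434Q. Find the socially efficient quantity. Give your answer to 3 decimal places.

Social marginal cost = private MC + MEC = 24.939 + 3.390Q.
Set SMC = demand: 24.939 + 3.390Q = 252.764 - 4.177Q → Q* = 30.1077.

Q* = 30.108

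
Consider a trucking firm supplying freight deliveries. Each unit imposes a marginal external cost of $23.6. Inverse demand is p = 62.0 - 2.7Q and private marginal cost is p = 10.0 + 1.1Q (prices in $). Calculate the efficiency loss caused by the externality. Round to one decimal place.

Market equilibrium (private): 10.0 + 1.1Q = 62.0 - 2.7Q → Q_m = 13.6842.
Social marginal cost = private MC + MEC = 33.6 + 1.1Q.
Set SMC = demand: 33.6 + 1.1Q = 62.0 - 2.7Q → Q* = 7.4737.
The welfare-loss triangle has base |Q_m − Q*| and height MEC(Q_m) (the vertical gap between SMC and demand is zero at Q* and MEC at Q_m).
DWL = ½ × 6.2105 × 23.6000 = 73.2839.

DWL = $73.3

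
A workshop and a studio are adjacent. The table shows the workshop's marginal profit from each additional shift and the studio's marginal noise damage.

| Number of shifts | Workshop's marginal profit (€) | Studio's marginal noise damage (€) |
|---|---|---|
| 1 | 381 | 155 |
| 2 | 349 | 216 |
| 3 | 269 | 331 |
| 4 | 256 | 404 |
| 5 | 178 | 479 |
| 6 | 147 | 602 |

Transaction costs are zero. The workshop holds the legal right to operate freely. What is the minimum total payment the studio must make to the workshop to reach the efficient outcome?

€850

Left alone the workshop would choose level 6 (marginal profit stays positive).
Efficient level: k* = 2 (marginal profit ≥ marginal noise damage through 2).
The studio must at least cover the workshop's forgone profit from cutting 6→2: 269 + 256 + 178 + 147 = 850.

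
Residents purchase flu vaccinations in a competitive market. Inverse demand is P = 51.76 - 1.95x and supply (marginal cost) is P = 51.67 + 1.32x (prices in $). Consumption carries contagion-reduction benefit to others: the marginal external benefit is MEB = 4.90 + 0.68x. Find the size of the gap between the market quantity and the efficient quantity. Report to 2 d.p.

1.90 units

Market equilibrium (private): 51.67 + 1.32x = 51.76 - 1.95x → x_m = 0.0275.
Social marginal benefit = demand + MEB = 56.66 - 1.27x.
Set SMB = MC: 56.66 - 1.27x = 51.67 + 1.32x → x* = 1.9266.
Gap = |0.0275 − 1.9266| = 1.8991.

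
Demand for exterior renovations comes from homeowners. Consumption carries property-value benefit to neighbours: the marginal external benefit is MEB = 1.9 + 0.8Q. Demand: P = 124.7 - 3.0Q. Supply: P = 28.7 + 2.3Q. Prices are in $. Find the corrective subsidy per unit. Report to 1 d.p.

subsidy = $19.3 per unit

Social marginal benefit = demand + MEB = 126.6 - 2.2Q.
Set SMB = MC: 126.6 - 2.2Q = 28.7 + 2.3Q → Q* = 21.7556.
The Pigouvian subsidy equals MEB at Q*: 1.9 + 0.8×21.7556 = 19.3045.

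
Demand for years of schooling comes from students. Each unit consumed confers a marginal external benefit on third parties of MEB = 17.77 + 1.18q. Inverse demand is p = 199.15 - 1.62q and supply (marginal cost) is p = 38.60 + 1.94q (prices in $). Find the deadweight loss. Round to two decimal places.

Market equilibrium (private): 38.60 + 1.94q = 199.15 - 1.62q → q_m = 45.0983.
Social marginal benefit = demand + MEB = 216.92 - 0.44q.
Set SMB = MC: 216.92 - 0.44q = 38.60 + 1.94q → q* = 74.9244.
The loss is the area between SMB and MC from q* to q_m; with linear curves that's a triangle of height MEB(q_m).
DWL = ½ × 29.8261 × 70.9860 = 1058.6178.

DWL = $1058.62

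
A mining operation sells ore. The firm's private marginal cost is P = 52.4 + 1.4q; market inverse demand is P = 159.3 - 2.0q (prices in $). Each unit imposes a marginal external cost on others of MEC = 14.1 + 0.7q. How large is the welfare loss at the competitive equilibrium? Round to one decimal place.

DWL = $159.0

Market equilibrium (private): 52.4 + 1.4q = 159.3 - 2.0q → q_m = 31.4412.
Social marginal cost = private MC + MEC = 66.5 + 2.1q.
Set SMC = demand: 66.5 + 2.1q = 159.3 - 2.0q → q* = 22.6341.
The welfare-loss triangle has base |q_m − q*| and height MEC(q_m) (the vertical gap between SMC and demand is zero at q* and MEC at q_m).
DWL = ½ × 8.8071 × 36.1088 = 159.0069.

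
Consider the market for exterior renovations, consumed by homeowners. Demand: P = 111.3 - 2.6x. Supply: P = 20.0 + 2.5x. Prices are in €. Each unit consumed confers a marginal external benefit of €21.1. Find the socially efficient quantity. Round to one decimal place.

Social marginal benefit = demand + MEB = 132.4 - 2.6x.
Set SMB = MC: 132.4 - 2.6x = 20.0 + 2.5x → x* = 22.0392.

x* = 22.0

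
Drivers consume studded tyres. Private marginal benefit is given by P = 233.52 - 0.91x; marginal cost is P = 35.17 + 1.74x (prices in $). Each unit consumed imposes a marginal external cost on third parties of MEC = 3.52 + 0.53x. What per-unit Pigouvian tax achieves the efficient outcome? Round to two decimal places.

Social marginal benefit = demand − MEC = 230.00 - 1.44x.
Set SMB = MC: 230.00 - 1.44x = 35.17 + 1.74x → x* = 61.2673.
The Pigouvian tax equals MEC at x*: 3.52 + 0.53×61.2673 = 35.9917.

tax = $35.99 per unit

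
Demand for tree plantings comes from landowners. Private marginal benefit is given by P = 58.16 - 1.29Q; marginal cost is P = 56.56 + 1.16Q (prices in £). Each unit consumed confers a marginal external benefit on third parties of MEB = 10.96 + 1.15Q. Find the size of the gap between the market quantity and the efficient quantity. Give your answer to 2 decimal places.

9.01 units

Market equilibrium (private): 56.56 + 1.16Q = 58.16 - 1.29Q → Q_m = 0.6531.
Social marginal benefit = demand + MEB = 69.12 - 0.14Q.
Set SMB = MC: 69.12 - 0.14Q = 56.56 + 1.16Q → Q* = 9.6615.
Gap = |0.6531 − 9.6615| = 9.0084.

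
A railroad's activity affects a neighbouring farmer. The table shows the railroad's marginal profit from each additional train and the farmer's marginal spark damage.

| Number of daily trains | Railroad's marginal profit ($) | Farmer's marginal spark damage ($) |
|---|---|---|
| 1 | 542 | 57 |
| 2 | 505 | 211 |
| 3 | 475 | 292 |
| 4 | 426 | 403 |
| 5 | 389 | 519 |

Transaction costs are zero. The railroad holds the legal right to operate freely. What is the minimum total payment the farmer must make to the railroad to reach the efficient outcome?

Left alone the railroad would choose level 5 (marginal profit stays positive).
Efficient level: k* = 4 (marginal profit ≥ marginal spark damage through 4).
The farmer must at least cover the railroad's forgone profit from cutting 5→4: 389 = 389.

$389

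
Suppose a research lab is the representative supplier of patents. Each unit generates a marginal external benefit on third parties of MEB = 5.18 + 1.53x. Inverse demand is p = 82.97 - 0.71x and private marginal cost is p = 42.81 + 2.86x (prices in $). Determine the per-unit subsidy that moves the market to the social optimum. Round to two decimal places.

Social marginal cost = private MC − MEB = 37.63 + 1.33x.
Set SMC = demand: 37.63 + 1.33x = 82.97 - 0.71x → x* = 22.2255.
The Pigouvian subsidy equals MEB at x*: 5.18 + 1.53×22.2255 = 39.1850.

subsidy = $39.19 per unit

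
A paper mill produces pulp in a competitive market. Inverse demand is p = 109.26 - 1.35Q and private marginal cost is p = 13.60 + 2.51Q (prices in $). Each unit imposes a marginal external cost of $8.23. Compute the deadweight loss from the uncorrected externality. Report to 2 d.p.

DWL = $8.77

Market equilibrium (private): 13.60 + 2.51Q = 109.26 - 1.35Q → Q_m = 24.7824.
Social marginal cost = private MC + MEC = 21.83 + 2.51Q.
Set SMC = demand: 21.83 + 2.51Q = 109.26 - 1.35Q → Q* = 22.6503.
Height of the DWL triangle at Q_m is SMC(Q_m) − demand(Q_m) = MEC(Q_m) = 8.2300.
DWL = ½ × 2.1321 × 8.2300 = 8.7736.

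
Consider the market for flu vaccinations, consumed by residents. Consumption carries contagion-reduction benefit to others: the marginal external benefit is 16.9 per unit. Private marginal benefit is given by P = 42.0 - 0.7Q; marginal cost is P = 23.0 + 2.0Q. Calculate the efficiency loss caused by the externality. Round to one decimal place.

DWL = 52.9

Market equilibrium (private): 23.0 + 2.0Q = 42.0 - 0.7Q → Q_m = 7.0370.
Social marginal benefit = demand + MEB = 58.9 - 0.7Q.
Set SMB = MC: 58.9 - 0.7Q = 23.0 + 2.0Q → Q* = 13.2963.
Between Q* and Q_m the wedge SMB − MC runs linearly from 0 to MEB(Q_m), so the loss is a triangle.
DWL = ½ × 6.2593 × 16.9000 = 52.8911.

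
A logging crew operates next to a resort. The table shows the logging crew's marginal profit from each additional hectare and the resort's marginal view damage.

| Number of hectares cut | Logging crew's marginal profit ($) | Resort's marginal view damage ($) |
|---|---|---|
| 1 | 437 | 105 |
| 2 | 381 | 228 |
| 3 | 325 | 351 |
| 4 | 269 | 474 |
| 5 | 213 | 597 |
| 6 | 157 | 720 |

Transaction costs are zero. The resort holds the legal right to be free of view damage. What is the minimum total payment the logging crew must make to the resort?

Efficient level: marginal profit ≥ marginal view damage through level 2, so k* = 2.
With the resort holding the right, the logging crew must at least compensate total damage at k*: 105 + 228 = 333.

$333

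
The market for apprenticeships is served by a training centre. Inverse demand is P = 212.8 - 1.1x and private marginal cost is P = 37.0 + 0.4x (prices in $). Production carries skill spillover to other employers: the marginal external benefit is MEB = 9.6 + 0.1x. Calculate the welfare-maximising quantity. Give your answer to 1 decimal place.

Social marginal cost = private MC − MEB = 27.4 + 0.3x.
Set SMC = demand: 27.4 + 0.3x = 212.8 - 1.1x → x* = 132.4286.

x* = 132.4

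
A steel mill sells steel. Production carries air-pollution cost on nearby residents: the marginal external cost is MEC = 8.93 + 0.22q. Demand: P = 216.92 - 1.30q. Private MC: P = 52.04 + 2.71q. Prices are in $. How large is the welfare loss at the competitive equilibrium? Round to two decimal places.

Market equilibrium (private): 52.04 + 2.71q = 216.92 - 1.30q → q_m = 41.1172.
Social marginal cost = private MC + MEC = 60.97 + 2.93q.
Set SMC = demand: 60.97 + 2.93q = 216.92 - 1.30q → q* = 36.8676.
The welfare-loss triangle has base |q_m − q*| and height MEC(q_m) (the vertical gap between SMC and demand is zero at q* and MEC at q_m).
DWL = ½ × 4.2496 × 17.9758 = 38.1950.

DWL = $38.19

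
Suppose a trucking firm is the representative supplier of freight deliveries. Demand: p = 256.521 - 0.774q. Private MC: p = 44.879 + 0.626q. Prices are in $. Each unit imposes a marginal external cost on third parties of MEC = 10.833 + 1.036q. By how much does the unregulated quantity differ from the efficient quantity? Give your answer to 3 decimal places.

68.739 units

Market equilibrium (private): 44.879 + 0.626q = 256.521 - 0.774q → q_m = 151.1729.
Social marginal cost = private MC + MEC = 55.712 + 1.662q.
Set SMC = demand: 55.712 + 1.662q = 256.521 - 0.774q → q* = 82.4339.
Gap = |151.1729 − 82.4339| = 68.7390.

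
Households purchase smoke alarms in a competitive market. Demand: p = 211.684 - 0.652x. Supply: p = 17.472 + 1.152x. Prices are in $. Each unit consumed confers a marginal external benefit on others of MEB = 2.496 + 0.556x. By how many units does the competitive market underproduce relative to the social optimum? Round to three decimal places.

Market equilibrium (private): 17.472 + 1.152x = 211.684 - 0.652x → x_m = 107.6563.
Social marginal benefit = demand + MEB = 214.180 - 0.096x.
Set SMB = MC: 214.180 - 0.096x = 17.472 + 1.152x → x* = 157.6186.
Gap = |107.6563 − 157.6186| = 49.9623.

49.962 units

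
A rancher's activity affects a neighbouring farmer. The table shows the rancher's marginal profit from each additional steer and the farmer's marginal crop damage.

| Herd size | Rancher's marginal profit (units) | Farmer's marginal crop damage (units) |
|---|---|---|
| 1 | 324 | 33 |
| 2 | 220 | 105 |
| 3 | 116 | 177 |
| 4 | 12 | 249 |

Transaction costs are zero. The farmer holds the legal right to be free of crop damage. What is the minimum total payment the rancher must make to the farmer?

138

Efficient level: marginal profit ≥ marginal crop damage through level 2, so k* = 2.
With the farmer holding the right, the rancher must at least compensate total damage at k*: 33 + 105 = 138.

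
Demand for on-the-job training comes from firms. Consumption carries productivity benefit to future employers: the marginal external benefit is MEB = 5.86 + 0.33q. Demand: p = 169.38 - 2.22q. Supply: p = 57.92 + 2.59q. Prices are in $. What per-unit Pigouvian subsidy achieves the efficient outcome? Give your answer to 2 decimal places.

Social marginal benefit = demand + MEB = 175.24 - 1.89q.
Set SMB = MC: 175.24 - 1.89q = 57.92 + 2.59q → q* = 26.1875.
The Pigouvian subsidy equals MEB at q*: 5.86 + 0.33×26.1875 = 14.5019.

subsidy = $14.50 per unit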